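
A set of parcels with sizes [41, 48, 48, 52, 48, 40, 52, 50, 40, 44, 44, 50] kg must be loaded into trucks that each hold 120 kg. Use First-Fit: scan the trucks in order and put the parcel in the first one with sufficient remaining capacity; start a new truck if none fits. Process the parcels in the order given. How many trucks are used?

41 kg → truck 1 (remaining 79 kg)
48 kg → truck 1 (remaining 31 kg)
48 kg → truck 2 (remaining 72 kg)
52 kg → truck 2 (remaining 20 kg)
48 kg → truck 3 (remaining 72 kg)
40 kg → truck 3 (remaining 32 kg)
52 kg → truck 4 (remaining 68 kg)
50 kg → truck 4 (remaining 18 kg)
40 kg → truck 5 (remaining 80 kg)
44 kg → truck 5 (remaining 36 kg)
44 kg → truck 6 (remaining 76 kg)
50 kg → truck 6 (remaining 26 kg)
Final trucks: [41,48] [48,52] [48,40] [52,50] [40,44] [44,50].

6 trucks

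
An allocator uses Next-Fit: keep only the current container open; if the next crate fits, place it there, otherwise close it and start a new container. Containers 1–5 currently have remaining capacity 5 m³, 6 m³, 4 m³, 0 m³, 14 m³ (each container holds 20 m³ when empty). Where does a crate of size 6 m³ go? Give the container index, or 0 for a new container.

5

Next-Fit only looks at container 5, which has 14 m³ free.
6 m³ fits there.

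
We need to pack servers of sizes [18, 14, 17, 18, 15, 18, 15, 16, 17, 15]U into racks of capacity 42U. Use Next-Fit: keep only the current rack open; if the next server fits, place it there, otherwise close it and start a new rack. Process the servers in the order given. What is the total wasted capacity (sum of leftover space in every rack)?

47

Put 18U in rack 1; 24U remain.
Put 14U in rack 1; 10U remain.
Put 17U in rack 2; 25U remain.
Put 18U in rack 2; 7U remain.
Put 15U in rack 3; 27U remain.
Put 18U in rack 3; 9U remain.
Put 15U in rack 4; 27U remain.
Put 16U in rack 4; 11U remain.
Put 17U in rack 5; 25U remain.
Put 15U in rack 5; 10U remain.
5 racks × 42U = 210U; used 163U; unused 47U.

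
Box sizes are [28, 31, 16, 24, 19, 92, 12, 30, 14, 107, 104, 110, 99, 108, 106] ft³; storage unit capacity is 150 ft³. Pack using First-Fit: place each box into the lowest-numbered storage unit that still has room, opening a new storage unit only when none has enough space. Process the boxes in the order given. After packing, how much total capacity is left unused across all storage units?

300

28 ft³ → storage unit 1 (remaining 122 ft³)
31 ft³ → storage unit 1 (remaining 91 ft³)
16 ft³ → storage unit 1 (remaining 75 ft³)
24 ft³ → storage unit 1 (remaining 51 ft³)
19 ft³ → storage unit 1 (remaining 32 ft³)
92 ft³ → storage unit 2 (remaining 58 ft³)
12 ft³ → storage unit 1 (remaining 20 ft³)
30 ft³ → storage unit 2 (remaining 28 ft³)
14 ft³ → storage unit 1 (remaining 6 ft³)
107 ft³ → storage unit 3 (remaining 43 ft³)
104 ft³ → storage unit 4 (remaining 46 ft³)
110 ft³ → storage unit 5 (remaining 40 ft³)
99 ft³ → storage unit 6 (remaining 51 ft³)
108 ft³ → storage unit 7 (remaining 42 ft³)
106 ft³ → storage unit 8 (remaining 44 ft³)
8 storage units × 150 ft³ = 1200 ft³; used 900 ft³; unused 300 ft³.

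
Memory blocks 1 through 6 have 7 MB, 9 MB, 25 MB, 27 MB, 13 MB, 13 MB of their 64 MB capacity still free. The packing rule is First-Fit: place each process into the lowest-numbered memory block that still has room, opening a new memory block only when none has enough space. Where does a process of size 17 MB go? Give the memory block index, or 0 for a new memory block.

3

Memory blocks with room: memory block 3 (25 MB), memory block 4 (27 MB).
The first with room is memory block 3.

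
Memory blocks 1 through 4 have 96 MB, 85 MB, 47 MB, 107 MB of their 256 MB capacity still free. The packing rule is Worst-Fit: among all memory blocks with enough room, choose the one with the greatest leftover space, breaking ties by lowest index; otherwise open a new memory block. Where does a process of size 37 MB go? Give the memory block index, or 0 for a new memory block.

4

Memory blocks with room: memory block 1 (96 MB), memory block 2 (85 MB), memory block 3 (47 MB), memory block 4 (107 MB).
Most room is memory block 4 with 107 MB free.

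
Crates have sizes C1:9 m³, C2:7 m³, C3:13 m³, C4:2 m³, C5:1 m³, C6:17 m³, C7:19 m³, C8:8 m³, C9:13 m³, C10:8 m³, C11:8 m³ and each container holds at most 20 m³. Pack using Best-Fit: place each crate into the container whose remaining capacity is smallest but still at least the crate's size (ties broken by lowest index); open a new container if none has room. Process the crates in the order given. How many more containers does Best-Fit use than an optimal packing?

1

Best-Fit: [9,7,2,1] [13] [17] [19] [8,8] [13] [8] → 7 containers.
Total size 105 m³; any packing needs at least ⌈105/20⌉ = 6 containers.
An optimal packing achieves that bound: [19,1] [17,2] [13,7] [13] [9,8] [8,8] → 6 containers.
Excess: 7 − 6 = 1.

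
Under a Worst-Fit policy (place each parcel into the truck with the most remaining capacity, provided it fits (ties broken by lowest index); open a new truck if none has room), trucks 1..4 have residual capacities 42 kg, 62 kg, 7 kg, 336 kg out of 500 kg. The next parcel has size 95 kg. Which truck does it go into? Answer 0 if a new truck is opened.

4

Trucks with room: truck 4 (336 kg).
Most room is truck 4 with 336 kg free.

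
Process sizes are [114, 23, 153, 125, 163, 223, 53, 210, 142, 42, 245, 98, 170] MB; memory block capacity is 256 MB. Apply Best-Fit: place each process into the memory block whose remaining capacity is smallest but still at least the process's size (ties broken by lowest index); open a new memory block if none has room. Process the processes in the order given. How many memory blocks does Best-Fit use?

9

Put 114 MB in memory block 1; 142 MB remain.
Put 23 MB in memory block 1; 119 MB remain.
Put 153 MB in memory block 2; 103 MB remain.
Put 125 MB in memory block 3; 131 MB remain.
Put 163 MB in memory block 4; 93 MB remain.
Put 223 MB in memory block 5; 33 MB remain.
Put 53 MB in memory block 4; 40 MB remain.
Put 210 MB in memory block 6; 46 MB remain.
Put 142 MB in memory block 7; 114 MB remain.
Put 42 MB in memory block 6; 4 MB remain.
Put 245 MB in memory block 8; 11 MB remain.
Put 98 MB in memory block 2; 5 MB remain.
Put 170 MB in memory block 9; 86 MB remain.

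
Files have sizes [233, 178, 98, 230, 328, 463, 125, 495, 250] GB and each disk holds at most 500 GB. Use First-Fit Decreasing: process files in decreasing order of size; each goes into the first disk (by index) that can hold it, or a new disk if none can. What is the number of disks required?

6 disks

Sorted descending: 495, 463, 328, 250, 233, 230, 178, 125, 98.
495 GB → disk 1 (remaining 5 GB)
463 GB → disk 2 (remaining 37 GB)
328 GB → disk 3 (remaining 172 GB)
250 GB → disk 4 (remaining 250 GB)
233 GB → disk 4 (remaining 17 GB)
230 GB → disk 5 (remaining 270 GB)
178 GB → disk 5 (remaining 92 GB)
125 GB → disk 3 (remaining 47 GB)
98 GB → disk 6 (remaining 402 GB)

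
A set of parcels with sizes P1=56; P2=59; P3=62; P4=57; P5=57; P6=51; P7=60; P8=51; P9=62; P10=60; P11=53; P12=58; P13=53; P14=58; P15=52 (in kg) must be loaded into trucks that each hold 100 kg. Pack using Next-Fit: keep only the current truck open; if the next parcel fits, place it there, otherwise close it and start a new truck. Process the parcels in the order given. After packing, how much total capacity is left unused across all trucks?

Put P1 (56 kg) in truck 1; 44 kg remain.
Put P2 (59 kg) in truck 2; 41 kg remain.
Put P3 (62 kg) in truck 3; 38 kg remain.
Put P4 (57 kg) in truck 4; 43 kg remain.
Put P5 (57 kg) in truck 5; 43 kg remain.
Put P6 (51 kg) in truck 6; 49 kg remain.
Put P7 (60 kg) in truck 7; 40 kg remain.
Put P8 (51 kg) in truck 8; 49 kg remain.
Put P9 (62 kg) in truck 9; 38 kg remain.
Put P10 (60 kg) in truck 10; 40 kg remain.
Put P11 (53 kg) in truck 11; 47 kg remain.
Put P12 (58 kg) in truck 12; 42 kg remain.
Put P13 (53 kg) in truck 13; 47 kg remain.
Put P14 (58 kg) in truck 14; 42 kg remain.
Put P15 (52 kg) in truck 15; 48 kg remain.
15 trucks × 100 kg = 1500 kg; used 849 kg; unused 651 kg.

651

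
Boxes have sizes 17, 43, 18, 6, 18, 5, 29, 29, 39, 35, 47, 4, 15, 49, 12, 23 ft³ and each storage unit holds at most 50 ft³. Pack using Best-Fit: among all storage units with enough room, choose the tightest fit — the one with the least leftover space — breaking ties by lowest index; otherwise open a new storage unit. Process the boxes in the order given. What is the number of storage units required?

9 storage units

storage unit 1: place 17 ft³, 33 ft³ left
storage unit 2: place 43 ft³, 7 ft³ left
storage unit 1: place 18 ft³, 15 ft³ left
storage unit 2: place 6 ft³, 1 ft³ left
storage unit 3: place 18 ft³, 32 ft³ left
storage unit 1: place 5 ft³, 10 ft³ left
storage unit 3: place 29 ft³, 3 ft³ left
storage unit 4: place 29 ft³, 21 ft³ left
storage unit 5: place 39 ft³, 11 ft³ left
storage unit 6: place 35 ft³, 15 ft³ left
storage unit 7: place 47 ft³, 3 ft³ left
storage unit 1: place 4 ft³, 6 ft³ left
storage unit 6: place 15 ft³, 0 ft³ left
storage unit 8: place 49 ft³, 1 ft³ left
storage unit 4: place 12 ft³, 9 ft³ left
storage unit 9: place 23 ft³, 27 ft³ left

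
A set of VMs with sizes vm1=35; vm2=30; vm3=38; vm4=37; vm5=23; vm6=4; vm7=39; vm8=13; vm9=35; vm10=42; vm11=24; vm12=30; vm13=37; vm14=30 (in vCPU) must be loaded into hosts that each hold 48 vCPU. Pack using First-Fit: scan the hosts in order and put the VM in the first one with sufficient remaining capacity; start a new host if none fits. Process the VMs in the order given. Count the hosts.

Put vm1 (35 vCPU) in host 1; 13 vCPU remain.
Put vm2 (30 vCPU) in host 2; 18 vCPU remain.
Put vm3 (38 vCPU) in host 3; 10 vCPU remain.
Put vm4 (37 vCPU) in host 4; 11 vCPU remain.
Put vm5 (23 vCPU) in host 5; 25 vCPU remain.
Put vm6 (4 vCPU) in host 1; 9 vCPU remain.
Put vm7 (39 vCPU) in host 6; 9 vCPU remain.
Put vm8 (13 vCPU) in host 2; 5 vCPU remain.
Put vm9 (35 vCPU) in host 7; 13 vCPU remain.
Put vm10 (42 vCPU) in host 8; 6 vCPU remain.
Put vm11 (24 vCPU) in host 5; 1 vCPU remain.
Put vm12 (30 vCPU) in host 9; 18 vCPU remain.
Put vm13 (37 vCPU) in host 10; 11 vCPU remain.
Put vm14 (30 vCPU) in host 11; 18 vCPU remain.

11 hosts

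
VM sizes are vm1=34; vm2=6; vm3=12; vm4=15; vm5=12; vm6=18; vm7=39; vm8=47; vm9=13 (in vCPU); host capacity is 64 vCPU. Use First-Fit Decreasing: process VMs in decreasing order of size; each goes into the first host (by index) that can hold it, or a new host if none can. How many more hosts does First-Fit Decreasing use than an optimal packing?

First-Fit Decreasing: [47,15] [39,18,6] [34,13,12] [12] → 4 hosts.
Total size 196 vCPU; any packing needs at least ⌈196/64⌉ = 4 hosts.
So 4 is already optimal.

0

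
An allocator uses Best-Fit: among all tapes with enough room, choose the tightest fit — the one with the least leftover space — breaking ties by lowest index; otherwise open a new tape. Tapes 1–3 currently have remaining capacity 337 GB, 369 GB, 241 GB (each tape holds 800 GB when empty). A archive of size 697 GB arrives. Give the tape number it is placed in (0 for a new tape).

0

No tape has ≥ 697 GB free, so a new tape is opened.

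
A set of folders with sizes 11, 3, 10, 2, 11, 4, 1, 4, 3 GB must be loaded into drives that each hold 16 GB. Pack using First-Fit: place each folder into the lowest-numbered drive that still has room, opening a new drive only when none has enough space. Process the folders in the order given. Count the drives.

4 drives

drive 1: place 11 GB, 5 GB left
drive 1: place 3 GB, 2 GB left
drive 2: place 10 GB, 6 GB left
drive 1: place 2 GB, 0 GB left
drive 3: place 11 GB, 5 GB left
drive 2: place 4 GB, 2 GB left
drive 2: place 1 GB, 1 GB left
drive 3: place 4 GB, 1 GB left
drive 4: place 3 GB, 13 GB left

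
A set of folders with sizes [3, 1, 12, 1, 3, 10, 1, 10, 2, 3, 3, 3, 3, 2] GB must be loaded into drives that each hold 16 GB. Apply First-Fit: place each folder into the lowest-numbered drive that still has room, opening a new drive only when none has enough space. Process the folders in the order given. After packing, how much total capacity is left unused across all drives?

3 GB → drive 1 (remaining 13 GB)
1 GB → drive 1 (remaining 12 GB)
12 GB → drive 1 (remaining 0 GB)
1 GB → drive 2 (remaining 15 GB)
3 GB → drive 2 (remaining 12 GB)
10 GB → drive 2 (remaining 2 GB)
1 GB → drive 2 (remaining 1 GB)
10 GB → drive 3 (remaining 6 GB)
2 GB → drive 3 (remaining 4 GB)
3 GB → drive 3 (remaining 1 GB)
3 GB → drive 4 (remaining 13 GB)
3 GB → drive 4 (remaining 10 GB)
3 GB → drive 4 (remaining 7 GB)
2 GB → drive 4 (remaining 5 GB)
4 drives × 16 GB = 64 GB; used 57 GB; unused 7 GB.

7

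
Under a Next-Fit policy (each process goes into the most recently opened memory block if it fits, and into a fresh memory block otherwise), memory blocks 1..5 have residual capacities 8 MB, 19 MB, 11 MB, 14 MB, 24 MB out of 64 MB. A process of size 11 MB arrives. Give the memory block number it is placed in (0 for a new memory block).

Next-Fit only looks at memory block 5, which has 24 MB free.
11 MB fits there.

5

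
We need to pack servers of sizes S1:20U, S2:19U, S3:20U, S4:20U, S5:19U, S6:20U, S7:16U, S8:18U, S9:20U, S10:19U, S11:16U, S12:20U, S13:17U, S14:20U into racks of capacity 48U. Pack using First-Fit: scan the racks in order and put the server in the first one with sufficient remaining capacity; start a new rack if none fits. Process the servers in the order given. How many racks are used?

7 racks

Put S1 (20U) in rack 1; 28U remain.
Put S2 (19U) in rack 1; 9U remain.
Put S3 (20U) in rack 2; 28U remain.
Put S4 (20U) in rack 2; 8U remain.
Put S5 (19U) in rack 3; 29U remain.
Put S6 (20U) in rack 3; 9U remain.
Put S7 (16U) in rack 4; 32U remain.
Put S8 (18U) in rack 4; 14U remain.
Put S9 (20U) in rack 5; 28U remain.
Put S10 (19U) in rack 5; 9U remain.
Put S11 (16U) in rack 6; 32U remain.
Put S12 (20U) in rack 6; 12U remain.
Put S13 (17U) in rack 7; 31U remain.
Put S14 (20U) in rack 7; 11U remain.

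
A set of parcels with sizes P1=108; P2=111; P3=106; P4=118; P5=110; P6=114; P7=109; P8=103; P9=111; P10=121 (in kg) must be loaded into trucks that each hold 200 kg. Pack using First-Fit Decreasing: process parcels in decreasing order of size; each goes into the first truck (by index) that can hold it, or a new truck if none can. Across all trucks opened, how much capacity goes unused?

Sorted descending: 121, 118, 114, 111, 111, 110, 109, 108, 106, 103.
Put 121 kg in truck 1; 79 kg remain.
Put 118 kg in truck 2; 82 kg remain.
Put 114 kg in truck 3; 86 kg remain.
Put 111 kg in truck 4; 89 kg remain.
Put 111 kg in truck 5; 89 kg remain.
Put 110 kg in truck 6; 90 kg remain.
Put 109 kg in truck 7; 91 kg remain.
Put 108 kg in truck 8; 92 kg remain.
Put 106 kg in truck 9; 94 kg remain.
Put 103 kg in truck 10; 97 kg remain.
10 trucks × 200 kg = 2000 kg; used 1111 kg; unused 889 kg.

889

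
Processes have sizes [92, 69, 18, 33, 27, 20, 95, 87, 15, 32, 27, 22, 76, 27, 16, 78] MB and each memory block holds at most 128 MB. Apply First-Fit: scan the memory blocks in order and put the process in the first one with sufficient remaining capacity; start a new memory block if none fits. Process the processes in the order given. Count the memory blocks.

92 MB → memory block 1 (remaining 36 MB)
69 MB → memory block 2 (remaining 59 MB)
18 MB → memory block 1 (remaining 18 MB)
33 MB → memory block 2 (remaining 26 MB)
27 MB → memory block 3 (remaining 101 MB)
20 MB → memory block 2 (remaining 6 MB)
95 MB → memory block 3 (remaining 6 MB)
87 MB → memory block 4 (remaining 41 MB)
15 MB → memory block 1 (remaining 3 MB)
32 MB → memory block 4 (remaining 9 MB)
27 MB → memory block 5 (remaining 101 MB)
22 MB → memory block 5 (remaining 79 MB)
76 MB → memory block 5 (remaining 3 MB)
27 MB → memory block 6 (remaining 101 MB)
16 MB → memory block 6 (remaining 85 MB)
78 MB → memory block 6 (remaining 7 MB)
Final memory blocks: [92,18,15] [69,33,20] [27,95] [87,32] [27,22,76] [27,16,78].

6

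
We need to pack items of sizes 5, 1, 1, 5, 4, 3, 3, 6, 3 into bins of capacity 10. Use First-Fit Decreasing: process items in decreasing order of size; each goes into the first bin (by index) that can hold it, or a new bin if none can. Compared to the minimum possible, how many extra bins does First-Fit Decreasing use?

0

First-Fit Decreasing: [6,4] [5,5] [3,3,3,1] [1] → 4 bins.
Total size 31; any packing needs at least ⌈31/10⌉ = 4 bins.
So 4 is already optimal.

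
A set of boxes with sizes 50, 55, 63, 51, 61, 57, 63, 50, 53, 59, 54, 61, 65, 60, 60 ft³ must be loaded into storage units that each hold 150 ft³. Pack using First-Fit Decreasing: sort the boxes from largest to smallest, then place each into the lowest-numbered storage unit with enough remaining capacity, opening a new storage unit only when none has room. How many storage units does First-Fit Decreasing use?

8

Sorted descending: 65, 63, 63, 61, 61, 60, 60, 59, 57, 55, 54, 53, 51, 50, 50.
storage unit 1: place 65 ft³, 85 ft³ left
storage unit 1: place 63 ft³, 22 ft³ left
storage unit 2: place 63 ft³, 87 ft³ left
storage unit 2: place 61 ft³, 26 ft³ left
storage unit 3: place 61 ft³, 89 ft³ left
storage unit 3: place 60 ft³, 29 ft³ left
storage unit 4: place 60 ft³, 90 ft³ left
storage unit 4: place 59 ft³, 31 ft³ left
storage unit 5: place 57 ft³, 93 ft³ left
storage unit 5: place 55 ft³, 38 ft³ left
storage unit 6: place 54 ft³, 96 ft³ left
storage unit 6: place 53 ft³, 43 ft³ left
storage unit 7: place 51 ft³, 99 ft³ left
storage unit 7: place 50 ft³, 49 ft³ left
storage unit 8: place 50 ft³, 100 ft³ left
Final storage units: [65,63] [63,61] [61,60] [60,59] [57,55] [54,53] [51,50] [50].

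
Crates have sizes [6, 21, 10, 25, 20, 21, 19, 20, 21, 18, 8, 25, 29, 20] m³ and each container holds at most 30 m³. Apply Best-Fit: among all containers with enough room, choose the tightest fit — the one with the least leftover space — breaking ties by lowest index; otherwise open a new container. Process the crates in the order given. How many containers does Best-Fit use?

container 1: place 6 m³, 24 m³ left
container 1: place 21 m³, 3 m³ left
container 2: place 10 m³, 20 m³ left
container 3: place 25 m³, 5 m³ left
container 2: place 20 m³, 0 m³ left
container 4: place 21 m³, 9 m³ left
container 5: place 19 m³, 11 m³ left
container 6: place 20 m³, 10 m³ left
container 7: place 21 m³, 9 m³ left
container 8: place 18 m³, 12 m³ left
container 4: place 8 m³, 1 m³ left
container 9: place 25 m³, 5 m³ left
container 10: place 29 m³, 1 m³ left
container 11: place 20 m³, 10 m³ left
Final containers: [6,21] [10,20] [25] [21,8] [19] [20] [21] [18] [25] [29] [20].

11 containers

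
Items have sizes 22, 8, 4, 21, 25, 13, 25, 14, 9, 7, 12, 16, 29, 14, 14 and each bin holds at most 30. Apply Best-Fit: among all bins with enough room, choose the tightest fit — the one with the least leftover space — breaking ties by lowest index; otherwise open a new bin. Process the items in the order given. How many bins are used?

9

bin 1: place 22, 8 left
bin 1: place 8, 0 left
bin 2: place 4, 26 left
bin 2: place 21, 5 left
bin 3: place 25, 5 left
bin 4: place 13, 17 left
bin 5: place 25, 5 left
bin 4: place 14, 3 left
bin 6: place 9, 21 left
bin 6: place 7, 14 left
bin 6: place 12, 2 left
bin 7: place 16, 14 left
bin 8: place 29, 1 left
bin 7: place 14, 0 left
bin 9: place 14, 16 left
Final bins: [22,8] [4,21] [25] [13,14] [25] [9,7,12] [16,14] [29] [14].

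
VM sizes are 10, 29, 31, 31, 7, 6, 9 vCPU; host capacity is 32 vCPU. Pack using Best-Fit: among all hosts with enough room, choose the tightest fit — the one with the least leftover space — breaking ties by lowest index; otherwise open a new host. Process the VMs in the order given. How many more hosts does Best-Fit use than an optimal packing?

Best-Fit: [10,7,6,9] [29] [31] [31] → 4 hosts.
Total size 123 vCPU; any packing needs at least ⌈123/32⌉ = 4 hosts.
So 4 is already optimal.

0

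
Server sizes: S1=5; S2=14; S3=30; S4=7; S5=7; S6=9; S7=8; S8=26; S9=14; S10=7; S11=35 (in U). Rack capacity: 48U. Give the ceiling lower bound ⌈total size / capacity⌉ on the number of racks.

Total size = 5 + 14 + 30 + 7 + 7 + 9 + 8 + 26 + 14 + 7 + 35 = 162U.
⌈162 / 48⌉ = 4.

4 racks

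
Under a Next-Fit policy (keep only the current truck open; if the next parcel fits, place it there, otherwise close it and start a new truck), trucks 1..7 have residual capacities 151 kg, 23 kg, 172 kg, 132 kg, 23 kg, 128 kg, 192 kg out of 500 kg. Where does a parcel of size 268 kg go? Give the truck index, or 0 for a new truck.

Next-Fit only looks at truck 7, which has 192 kg free.
268 kg does not fit, so a new truck is opened.

0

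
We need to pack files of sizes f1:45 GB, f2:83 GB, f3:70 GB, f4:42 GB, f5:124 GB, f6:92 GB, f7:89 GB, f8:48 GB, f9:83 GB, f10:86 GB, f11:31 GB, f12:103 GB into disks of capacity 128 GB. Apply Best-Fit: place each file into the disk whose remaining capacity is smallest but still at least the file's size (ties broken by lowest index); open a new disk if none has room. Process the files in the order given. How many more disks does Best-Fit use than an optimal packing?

1

Best-Fit: [45,83] [70,42] [124] [92,31] [89] [48] [83] [86] [103] → 9 disks.
8 files exceed 64 GB (half the capacity), and no two of those can share a disk, so at least 8 disks are needed.
An optimal packing achieves that bound: [124] [103] [92,31] [89] [86,42] [83,45] [83] [70,48] → 8 disks.
Excess: 9 − 8 = 1.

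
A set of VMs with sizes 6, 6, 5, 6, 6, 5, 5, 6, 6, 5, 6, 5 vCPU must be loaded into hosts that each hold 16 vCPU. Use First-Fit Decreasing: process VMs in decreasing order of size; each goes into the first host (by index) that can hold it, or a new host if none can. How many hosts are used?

5

Sorted descending: 6, 6, 6, 6, 6, 6, 6, 5, 5, 5, 5, 5.
host 1: place 6 vCPU, 10 vCPU left
host 1: place 6 vCPU, 4 vCPU left
host 2: place 6 vCPU, 10 vCPU left
host 2: place 6 vCPU, 4 vCPU left
host 3: place 6 vCPU, 10 vCPU left
host 3: place 6 vCPU, 4 vCPU left
host 4: place 6 vCPU, 10 vCPU left
host 4: place 5 vCPU, 5 vCPU left
host 4: place 5 vCPU, 0 vCPU left
host 5: place 5 vCPU, 11 vCPU left
host 5: place 5 vCPU, 6 vCPU left
host 5: place 5 vCPU, 1 vCPU left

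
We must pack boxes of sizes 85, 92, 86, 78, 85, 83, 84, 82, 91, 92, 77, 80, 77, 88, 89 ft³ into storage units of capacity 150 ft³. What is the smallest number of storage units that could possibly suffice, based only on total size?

Total size = 85 + 92 + 86 + 78 + 85 + 83 + 84 + 82 + 91 + 92 + 77 + 80 + 77 + 88 + 89 = 1269 ft³.
⌈1269 / 150⌉ = 9.

9 storage units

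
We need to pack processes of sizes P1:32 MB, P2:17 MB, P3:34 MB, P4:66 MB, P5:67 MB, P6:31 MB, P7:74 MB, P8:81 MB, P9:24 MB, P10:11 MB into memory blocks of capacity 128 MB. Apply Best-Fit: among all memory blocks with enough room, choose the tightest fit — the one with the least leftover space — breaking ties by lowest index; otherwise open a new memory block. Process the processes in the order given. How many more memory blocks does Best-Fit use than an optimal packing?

1

Best-Fit: [32,17,34,31,11] [66] [67] [74] [81,24] → 5 memory blocks.
Total size 437 MB; any packing needs at least ⌈437/128⌉ = 4 memory blocks.
An optimal packing achieves that bound: [81,34,11] [74,32,17] [67,31,24] [66] → 4 memory blocks.
Excess: 5 − 4 = 1.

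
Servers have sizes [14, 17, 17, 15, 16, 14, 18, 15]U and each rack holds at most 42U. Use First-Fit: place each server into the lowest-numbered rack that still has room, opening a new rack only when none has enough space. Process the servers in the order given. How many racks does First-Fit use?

Put 14U in rack 1; 28U remain.
Put 17U in rack 1; 11U remain.
Put 17U in rack 2; 25U remain.
Put 15U in rack 2; 10U remain.
Put 16U in rack 3; 26U remain.
Put 14U in rack 3; 12U remain.
Put 18U in rack 4; 24U remain.
Put 15U in rack 4; 9U remain.
Final racks: [14,17] [17,15] [16,14] [18,15].

4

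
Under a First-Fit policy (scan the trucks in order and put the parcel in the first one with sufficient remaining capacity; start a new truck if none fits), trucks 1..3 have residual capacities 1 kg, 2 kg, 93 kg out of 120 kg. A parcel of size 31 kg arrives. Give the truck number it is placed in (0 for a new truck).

3

Trucks with room: truck 3 (93 kg).
The first with room is truck 3.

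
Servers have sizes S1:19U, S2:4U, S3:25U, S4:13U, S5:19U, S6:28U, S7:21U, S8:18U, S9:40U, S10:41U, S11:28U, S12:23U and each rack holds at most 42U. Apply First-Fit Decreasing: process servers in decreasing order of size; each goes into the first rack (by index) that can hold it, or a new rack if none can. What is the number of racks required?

Sorted descending: 41, 40, 28, 28, 25, 23, 21, 19, 19, 18, 13, 4.
Put 41U in rack 1; 1U remain.
Put 40U in rack 2; 2U remain.
Put 28U in rack 3; 14U remain.
Put 28U in rack 4; 14U remain.
Put 25U in rack 5; 17U remain.
Put 23U in rack 6; 19U remain.
Put 21U in rack 7; 21U remain.
Put 19U in rack 6; 0U remain.
Put 19U in rack 7; 2U remain.
Put 18U in rack 8; 24U remain.
Put 13U in rack 3; 1U remain.
Put 4U in rack 4; 10U remain.
Final racks: [41] [40] [28,13] [28,4] [25] [23,19] [21,19] [18].

8 racks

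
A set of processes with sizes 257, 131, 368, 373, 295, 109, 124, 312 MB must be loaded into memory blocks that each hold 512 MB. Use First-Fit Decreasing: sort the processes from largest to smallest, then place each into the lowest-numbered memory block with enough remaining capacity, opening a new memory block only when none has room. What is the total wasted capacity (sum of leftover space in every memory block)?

Sorted descending: 373, 368, 312, 295, 257, 131, 124, 109.
Put 373 MB in memory block 1; 139 MB remain.
Put 368 MB in memory block 2; 144 MB remain.
Put 312 MB in memory block 3; 200 MB remain.
Put 295 MB in memory block 4; 217 MB remain.
Put 257 MB in memory block 5; 255 MB remain.
Put 131 MB in memory block 1; 8 MB remain.
Put 124 MB in memory block 2; 20 MB remain.
Put 109 MB in memory block 3; 91 MB remain.
5 memory blocks × 512 MB = 2560 MB; used 1969 MB; unused 591 MB.

591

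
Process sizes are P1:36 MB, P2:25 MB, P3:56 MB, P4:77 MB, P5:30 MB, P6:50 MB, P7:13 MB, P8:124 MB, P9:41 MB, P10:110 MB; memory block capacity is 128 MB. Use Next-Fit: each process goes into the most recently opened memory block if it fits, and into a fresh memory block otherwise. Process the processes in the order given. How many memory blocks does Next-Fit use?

memory block 1: place P1 (36 MB), 92 MB left
memory block 1: place P2 (25 MB), 67 MB left
memory block 1: place P3 (56 MB), 11 MB left
memory block 2: place P4 (77 MB), 51 MB left
memory block 2: place P5 (30 MB), 21 MB left
memory block 3: place P6 (50 MB), 78 MB left
memory block 3: place P7 (13 MB), 65 MB left
memory block 4: place P8 (124 MB), 4 MB left
memory block 5: place P9 (41 MB), 87 MB left
memory block 6: place P10 (110 MB), 18 MB left

6 memory blocks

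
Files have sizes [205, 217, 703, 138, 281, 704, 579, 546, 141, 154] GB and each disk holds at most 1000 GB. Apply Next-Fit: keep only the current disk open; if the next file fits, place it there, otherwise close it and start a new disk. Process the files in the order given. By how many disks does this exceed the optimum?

Next-Fit: [205,217] [703,138] [281,704] [579] [546,141,154] → 5 disks.
Total size 3668 GB; any packing needs at least ⌈3668/1000⌉ = 4 disks.
An optimal packing achieves that bound: [704,281] [703,217] [579,205,154] [546,141,138] → 4 disks.
Excess: 5 − 4 = 1.

1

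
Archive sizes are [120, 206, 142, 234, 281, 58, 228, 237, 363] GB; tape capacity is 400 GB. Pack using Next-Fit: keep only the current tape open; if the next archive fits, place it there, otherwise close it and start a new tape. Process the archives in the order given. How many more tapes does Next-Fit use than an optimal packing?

Next-Fit: [120,206] [142,234] [281,58] [228] [237] [363] → 6 tapes.
6 archives exceed 200 GB (half the capacity), and no two of those can share a tape, so at least 6 tapes are needed.
So 6 is already optimal.

0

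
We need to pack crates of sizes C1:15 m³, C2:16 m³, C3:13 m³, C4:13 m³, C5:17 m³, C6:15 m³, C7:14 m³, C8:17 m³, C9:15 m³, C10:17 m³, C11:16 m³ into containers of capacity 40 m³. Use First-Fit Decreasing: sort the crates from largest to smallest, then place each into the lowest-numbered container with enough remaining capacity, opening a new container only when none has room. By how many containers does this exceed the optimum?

0

First-Fit Decreasing: [17,17] [17,16] [16,15] [15,15] [14,13,13] → 5 containers.
Total size 168 m³; any packing needs at least ⌈168/40⌉ = 5 containers.
So 5 is already optimal.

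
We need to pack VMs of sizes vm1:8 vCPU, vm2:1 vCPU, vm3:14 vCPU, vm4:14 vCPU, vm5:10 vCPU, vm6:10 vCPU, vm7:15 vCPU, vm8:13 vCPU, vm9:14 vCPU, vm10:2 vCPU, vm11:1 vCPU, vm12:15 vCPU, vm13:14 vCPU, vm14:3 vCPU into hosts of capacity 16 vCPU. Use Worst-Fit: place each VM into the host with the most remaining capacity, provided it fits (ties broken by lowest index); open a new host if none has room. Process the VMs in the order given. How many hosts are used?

10

Put vm1 (8 vCPU) in host 1; 8 vCPU remain.
Put vm2 (1 vCPU) in host 1; 7 vCPU remain.
Put vm3 (14 vCPU) in host 2; 2 vCPU remain.
Put vm4 (14 vCPU) in host 3; 2 vCPU remain.
Put vm5 (10 vCPU) in host 4; 6 vCPU remain.
Put vm6 (10 vCPU) in host 5; 6 vCPU remain.
Put vm7 (15 vCPU) in host 6; 1 vCPU remain.
Put vm8 (13 vCPU) in host 7; 3 vCPU remain.
Put vm9 (14 vCPU) in host 8; 2 vCPU remain.
Put vm10 (2 vCPU) in host 1; 5 vCPU remain.
Put vm11 (1 vCPU) in host 4; 5 vCPU remain.
Put vm12 (15 vCPU) in host 9; 1 vCPU remain.
Put vm13 (14 vCPU) in host 10; 2 vCPU remain.
Put vm14 (3 vCPU) in host 5; 3 vCPU remain.
Final hosts: [8,1,2] [14] [14] [10,1] [10,3] [15] [13] [14] [15] [14].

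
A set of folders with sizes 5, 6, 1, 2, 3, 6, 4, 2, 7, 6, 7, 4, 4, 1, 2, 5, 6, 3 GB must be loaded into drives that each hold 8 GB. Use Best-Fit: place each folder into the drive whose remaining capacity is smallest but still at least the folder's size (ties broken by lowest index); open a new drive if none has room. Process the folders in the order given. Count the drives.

10 drives

drive 1: place 5 GB, 3 GB left
drive 2: place 6 GB, 2 GB left
drive 2: place 1 GB, 1 GB left
drive 1: place 2 GB, 1 GB left
drive 3: place 3 GB, 5 GB left
drive 4: place 6 GB, 2 GB left
drive 3: place 4 GB, 1 GB left
drive 4: place 2 GB, 0 GB left
drive 5: place 7 GB, 1 GB left
drive 6: place 6 GB, 2 GB left
drive 7: place 7 GB, 1 GB left
drive 8: place 4 GB, 4 GB left
drive 8: place 4 GB, 0 GB left
drive 1: place 1 GB, 0 GB left
drive 6: place 2 GB, 0 GB left
drive 9: place 5 GB, 3 GB left
drive 10: place 6 GB, 2 GB left
drive 9: place 3 GB, 0 GB left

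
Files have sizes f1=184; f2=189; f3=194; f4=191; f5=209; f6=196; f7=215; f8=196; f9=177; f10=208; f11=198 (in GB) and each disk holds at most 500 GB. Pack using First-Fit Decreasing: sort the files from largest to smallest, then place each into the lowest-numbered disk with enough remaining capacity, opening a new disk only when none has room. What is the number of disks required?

6 disks

Sorted descending: 215, 209, 208, 198, 196, 196, 194, 191, 189, 184, 177.
disk 1: place 215 GB, 285 GB left
disk 1: place 209 GB, 76 GB left
disk 2: place 208 GB, 292 GB left
disk 2: place 198 GB, 94 GB left
disk 3: place 196 GB, 304 GB left
disk 3: place 196 GB, 108 GB left
disk 4: place 194 GB, 306 GB left
disk 4: place 191 GB, 115 GB left
disk 5: place 189 GB, 311 GB left
disk 5: place 184 GB, 127 GB left
disk 6: place 177 GB, 323 GB left
Final disks: [215,209] [208,198] [196,196] [194,191] [189,184] [177].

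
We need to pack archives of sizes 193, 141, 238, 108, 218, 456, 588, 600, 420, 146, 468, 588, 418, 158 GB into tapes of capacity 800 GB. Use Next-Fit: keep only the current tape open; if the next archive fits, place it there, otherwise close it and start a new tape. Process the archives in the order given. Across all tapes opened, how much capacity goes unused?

Put 193 GB in tape 1; 607 GB remain.
Put 141 GB in tape 1; 466 GB remain.
Put 238 GB in tape 1; 228 GB remain.
Put 108 GB in tape 1; 120 GB remain.
Put 218 GB in tape 2; 582 GB remain.
Put 456 GB in tape 2; 126 GB remain.
Put 588 GB in tape 3; 212 GB remain.
Put 600 GB in tape 4; 200 GB remain.
Put 420 GB in tape 5; 380 GB remain.
Put 146 GB in tape 5; 234 GB remain.
Put 468 GB in tape 6; 332 GB remain.
Put 588 GB in tape 7; 212 GB remain.
Put 418 GB in tape 8; 382 GB remain.
Put 158 GB in tape 8; 224 GB remain.
8 tapes × 800 GB = 6400 GB; used 4740 GB; unused 1660 GB.

1660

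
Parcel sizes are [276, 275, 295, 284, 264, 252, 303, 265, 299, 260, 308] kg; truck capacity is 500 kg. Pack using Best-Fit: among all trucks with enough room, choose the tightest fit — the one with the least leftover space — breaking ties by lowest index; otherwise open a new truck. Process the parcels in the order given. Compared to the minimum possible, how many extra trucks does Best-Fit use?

Best-Fit: [276] [275] [295] [284] [264] [252] [303] [265] [299] [260] [308] → 11 trucks.
11 parcels exceed 250 kg (half the capacity), and no two of those can share a truck, so at least 11 trucks are needed.
So 11 is already optimal.

0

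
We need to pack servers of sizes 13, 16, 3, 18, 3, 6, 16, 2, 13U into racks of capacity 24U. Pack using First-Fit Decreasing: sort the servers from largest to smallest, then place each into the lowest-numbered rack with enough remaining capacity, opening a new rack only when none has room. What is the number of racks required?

5 racks

Sorted descending: 18, 16, 16, 13, 13, 6, 3, 3, 2.
18U → rack 1 (remaining 6U)
16U → rack 2 (remaining 8U)
16U → rack 3 (remaining 8U)
13U → rack 4 (remaining 11U)
13U → rack 5 (remaining 11U)
6U → rack 1 (remaining 0U)
3U → rack 2 (remaining 5U)
3U → rack 2 (remaining 2U)
2U → rack 2 (remaining 0U)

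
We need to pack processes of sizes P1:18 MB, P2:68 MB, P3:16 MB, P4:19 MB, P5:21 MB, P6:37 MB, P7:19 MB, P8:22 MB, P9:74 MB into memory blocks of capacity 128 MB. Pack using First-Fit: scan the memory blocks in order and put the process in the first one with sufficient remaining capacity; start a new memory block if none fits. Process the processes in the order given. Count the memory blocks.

3

Put P1 (18 MB) in memory block 1; 110 MB remain.
Put P2 (68 MB) in memory block 1; 42 MB remain.
Put P3 (16 MB) in memory block 1; 26 MB remain.
Put P4 (19 MB) in memory block 1; 7 MB remain.
Put P5 (21 MB) in memory block 2; 107 MB remain.
Put P6 (37 MB) in memory block 2; 70 MB remain.
Put P7 (19 MB) in memory block 2; 51 MB remain.
Put P8 (22 MB) in memory block 2; 29 MB remain.
Put P9 (74 MB) in memory block 3; 54 MB remain.
Final memory blocks: [18,68,16,19] [21,37,19,22] [74].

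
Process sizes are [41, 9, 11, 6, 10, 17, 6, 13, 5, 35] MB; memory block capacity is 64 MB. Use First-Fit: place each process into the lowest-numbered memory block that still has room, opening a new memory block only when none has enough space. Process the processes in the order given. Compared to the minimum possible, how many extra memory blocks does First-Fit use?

First-Fit: [41,9,11] [6,10,17,6,13,5] [35] → 3 memory blocks.
Total size 153 MB; any packing needs at least ⌈153/64⌉ = 3 memory blocks.
So 3 is already optimal.

0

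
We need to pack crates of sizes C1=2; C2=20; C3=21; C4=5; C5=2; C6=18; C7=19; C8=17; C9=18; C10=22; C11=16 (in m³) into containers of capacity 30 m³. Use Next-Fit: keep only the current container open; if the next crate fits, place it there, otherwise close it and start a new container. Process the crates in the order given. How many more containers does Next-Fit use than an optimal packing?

Next-Fit: [2,20] [21,5,2] [18] [19] [17] [18] [22] [16] → 8 containers.
8 crates exceed 15 m³ (half the capacity), and no two of those can share a container, so at least 8 containers are needed.
So 8 is already optimal.

0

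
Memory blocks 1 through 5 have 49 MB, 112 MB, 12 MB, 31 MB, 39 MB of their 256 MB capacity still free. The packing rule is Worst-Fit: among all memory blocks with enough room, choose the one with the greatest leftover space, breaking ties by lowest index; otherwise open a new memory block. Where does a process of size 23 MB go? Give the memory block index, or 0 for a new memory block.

Memory blocks with room: memory block 1 (49 MB), memory block 2 (112 MB), memory block 4 (31 MB), memory block 5 (39 MB).
Most room is memory block 2 with 112 MB free.

2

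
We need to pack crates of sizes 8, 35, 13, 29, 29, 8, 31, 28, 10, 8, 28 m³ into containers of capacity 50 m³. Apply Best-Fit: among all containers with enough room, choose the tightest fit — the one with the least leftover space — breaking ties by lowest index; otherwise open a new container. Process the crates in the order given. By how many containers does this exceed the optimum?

Best-Fit: [8,35] [13,29,8] [29] [31,10,8] [28] [28] → 6 containers.
6 crates exceed 25 m³ (half the capacity), and no two of those can share a container, so at least 6 containers are needed.
So 6 is already optimal.

0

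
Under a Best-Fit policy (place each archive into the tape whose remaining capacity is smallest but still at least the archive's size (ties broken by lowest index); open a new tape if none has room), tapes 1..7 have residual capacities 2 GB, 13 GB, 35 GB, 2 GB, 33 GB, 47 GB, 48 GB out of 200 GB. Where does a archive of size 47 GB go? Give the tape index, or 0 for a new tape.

Tapes with room: tape 6 (47 GB), tape 7 (48 GB).
Tightest fit is tape 6 with 47 GB free.

6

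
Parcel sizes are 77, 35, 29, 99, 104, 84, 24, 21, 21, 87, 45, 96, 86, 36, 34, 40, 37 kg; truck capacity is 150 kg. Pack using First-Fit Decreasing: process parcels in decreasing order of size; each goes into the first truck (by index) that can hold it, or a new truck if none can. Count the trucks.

7

Sorted descending: 104, 99, 96, 87, 86, 84, 77, 45, 40, 37, 36, 35, 34, 29, 24, 21, 21.
Put 104 kg in truck 1; 46 kg remain.
Put 99 kg in truck 2; 51 kg remain.
Put 96 kg in truck 3; 54 kg remain.
Put 87 kg in truck 4; 63 kg remain.
Put 86 kg in truck 5; 64 kg remain.
Put 84 kg in truck 6; 66 kg remain.
Put 77 kg in truck 7; 73 kg remain.
Put 45 kg in truck 1; 1 kg remain.
Put 40 kg in truck 2; 11 kg remain.
Put 37 kg in truck 3; 17 kg remain.
Put 36 kg in truck 4; 27 kg remain.
Put 35 kg in truck 5; 29 kg remain.
Put 34 kg in truck 6; 32 kg remain.
Put 29 kg in truck 5; 0 kg remain.
Put 24 kg in truck 4; 3 kg remain.
Put 21 kg in truck 6; 11 kg remain.
Put 21 kg in truck 7; 52 kg remain.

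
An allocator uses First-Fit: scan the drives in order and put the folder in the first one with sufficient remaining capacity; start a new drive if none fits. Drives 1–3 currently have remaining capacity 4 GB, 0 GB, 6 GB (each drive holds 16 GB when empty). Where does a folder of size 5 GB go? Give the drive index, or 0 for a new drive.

3

Drives with room: drive 3 (6 GB).
The first with room is drive 3.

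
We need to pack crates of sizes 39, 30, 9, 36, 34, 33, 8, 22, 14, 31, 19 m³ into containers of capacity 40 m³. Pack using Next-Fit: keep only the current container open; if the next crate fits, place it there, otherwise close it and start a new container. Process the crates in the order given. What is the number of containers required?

Put 39 m³ in container 1; 1 m³ remain.
Put 30 m³ in container 2; 10 m³ remain.
Put 9 m³ in container 2; 1 m³ remain.
Put 36 m³ in container 3; 4 m³ remain.
Put 34 m³ in container 4; 6 m³ remain.
Put 33 m³ in container 5; 7 m³ remain.
Put 8 m³ in container 6; 32 m³ remain.
Put 22 m³ in container 6; 10 m³ remain.
Put 14 m³ in container 7; 26 m³ remain.
Put 31 m³ in container 8; 9 m³ remain.
Put 19 m³ in container 9; 21 m³ remain.

9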